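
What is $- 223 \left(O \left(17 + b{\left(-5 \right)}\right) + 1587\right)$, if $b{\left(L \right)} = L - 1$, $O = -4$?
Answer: $-344089$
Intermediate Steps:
$b{\left(L \right)} = -1 + L$
$- 223 \left(O \left(17 + b{\left(-5 \right)}\right) + 1587\right) = - 223 \left(- 4 \left(17 - 6\right) + 1587\right) = - 223 \left(\left(-4\right) 11 + 1587\right) = - 223 \left(-44 + 1587\right) = \left(-223\right) 1543 = -344089$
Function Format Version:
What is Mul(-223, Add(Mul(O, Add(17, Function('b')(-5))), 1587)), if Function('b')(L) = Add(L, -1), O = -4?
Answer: -344089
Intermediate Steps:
Function('b')(L) = Add(-1, L)
Mul(-223, Add(Mul(O, Add(17, Function('b')(-5))), 1587)) = Mul(-223, Add(Mul(-4, Add(17, Add(-1, -5))), 1587)) = Mul(-223, Add(Mul(-4, Add(17, -6)), 1587)) = Mul(-223, Add(Mul(-4, 11), 1587)) = Mul(-223, Add(-44, 1587)) = Mul(-223, 1543) = -344089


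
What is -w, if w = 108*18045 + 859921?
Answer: -2808781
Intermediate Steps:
w = 2808781 (w = 1948860 + 859921 = 2808781)
-w = -1*2808781 = -2808781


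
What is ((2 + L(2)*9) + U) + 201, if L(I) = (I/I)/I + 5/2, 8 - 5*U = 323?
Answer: 167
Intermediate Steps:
U = -63 (U = 8/5 - ⅕*323 = 8/5 - 323/5 = -63)
L(I) = 5/2 + 1/I (L(I) = 1/I + 5*(½) = 1/I + 5/2 = 5/2 + 1/I)
((2 + L(2)*9) + U) + 201 = ((2 + (5/2 + 1/2)*9) - 63) + 201 = ((2 + (5/2 + ½)*9) - 63) + 201 = ((2 + 3*9) - 63) + 201 = ((2 + 27) - 63) + 201 = (29 - 63) + 201 = -34 + 201 = 167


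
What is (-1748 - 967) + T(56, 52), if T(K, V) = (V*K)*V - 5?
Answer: 148704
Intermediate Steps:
T(K, V) = -5 + K*V² (T(K, V) = (K*V)*V - 5 = K*V² - 5 = -5 + K*V²)
(-1748 - 967) + T(56, 52) = (-1748 - 967) + (-5 + 56*52²) = -2715 + (-5 + 56*2704) = -2715 + (-5 + 151424) = -2715 + 151419 = 148704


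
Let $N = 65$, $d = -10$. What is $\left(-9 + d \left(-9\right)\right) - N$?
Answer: $16$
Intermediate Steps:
$\left(-9 + d \left(-9\right)\right) - N = \left(-9 - -90\right) - 65 = \left(-9 + 90\right) - 65 = 81 - 65 = 16$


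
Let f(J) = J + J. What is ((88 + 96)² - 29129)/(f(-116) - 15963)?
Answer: -4727/16195 ≈ -0.29188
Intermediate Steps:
f(J) = 2*J
((88 + 96)² - 29129)/(f(-116) - 15963) = ((88 + 96)² - 29129)/(2*(-116) - 15963) = (184² - 29129)/(-232 - 15963) = (33856 - 29129)/(-16195) = 4727*(-1/16195) = -4727/16195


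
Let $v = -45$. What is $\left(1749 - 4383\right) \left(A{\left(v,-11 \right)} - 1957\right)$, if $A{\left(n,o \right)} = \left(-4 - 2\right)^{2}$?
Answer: $5059914$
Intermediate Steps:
$A{\left(n,o \right)} = 36$ ($A{\left(n,o \right)} = \left(-6\right)^{2} = 36$)
$\left(1749 - 4383\right) \left(A{\left(v,-11 \right)} - 1957\right) = \left(1749 - 4383\right) \left(36 - 1957\right) = \left(-2634\right) \left(-1921\right) = 5059914$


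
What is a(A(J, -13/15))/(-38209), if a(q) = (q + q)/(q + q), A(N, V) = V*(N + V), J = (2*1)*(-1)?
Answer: -1/38209 ≈ -2.6172e-5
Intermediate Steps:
J = -2 (J = 2*(-1) = -2)
a(q) = 1 (a(q) = (2*q)/((2*q)) = (2*q)*(1/(2*q)) = 1)
a(A(J, -13/15))/(-38209) = 1/(-38209) = 1*(-1/38209) = -1/38209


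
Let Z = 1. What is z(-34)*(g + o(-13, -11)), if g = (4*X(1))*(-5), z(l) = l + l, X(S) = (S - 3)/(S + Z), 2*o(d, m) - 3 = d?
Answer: -1020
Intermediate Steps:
o(d, m) = 3/2 + d/2
X(S) = (-3 + S)/(1 + S) (X(S) = (S - 3)/(S + 1) = (-3 + S)/(1 + S))
z(l) = 2*l
g = 20 (g = (4*((-3 + 1)/(1 + 1)))*(-5) = (4*(-2/2))*(-5) = (4*((½)*(-2)))*(-5) = (4*(-1))*(-5) = -4*(-5) = 20)
z(-34)*(g + o(-13, -11)) = (2*(-34))*(20 + (3/2 + (½)*(-13))) = -68*(20 + (3/2 - 13/2)) = -68*(20 - 5) = -68*15 = -1020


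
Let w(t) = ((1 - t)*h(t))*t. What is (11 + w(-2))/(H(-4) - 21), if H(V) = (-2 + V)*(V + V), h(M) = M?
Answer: 23/27 ≈ 0.85185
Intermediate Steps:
H(V) = 2*V*(-2 + V) (H(V) = (-2 + V)*(2*V) = 2*V*(-2 + V))
w(t) = t**2*(1 - t) (w(t) = ((1 - t)*t)*t = (t*(1 - t))*t = t**2*(1 - t))
(11 + w(-2))/(H(-4) - 21) = (11 + (-2)**2*(1 - 1*(-2)))/(2*(-4)*(-2 - 4) - 21) = (11 + 4*(1 + 2))/(2*(-4)*(-6) - 21) = (11 + 4*3)/(48 - 21) = (11 + 12)/27 = (1/27)*23 = 23/27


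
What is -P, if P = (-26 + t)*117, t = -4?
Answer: 3510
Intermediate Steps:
P = -3510 (P = (-26 - 4)*117 = -30*117 = -3510)
-P = -1*(-3510) = 3510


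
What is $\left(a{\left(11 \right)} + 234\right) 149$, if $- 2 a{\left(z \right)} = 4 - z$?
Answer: $\frac{70775}{2} \approx 35388.0$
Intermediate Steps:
$a{\left(z \right)} = -2 + \frac{z}{2}$ ($a{\left(z \right)} = - \frac{4 - z}{2} = -2 + \frac{z}{2}$)
$\left(a{\left(11 \right)} + 234\right) 149 = \left(\left(-2 + \frac{1}{2} \cdot 11\right) + 234\right) 149 = \left(\left(-2 + \frac{11}{2}\right) + 234\right) 149 = \left(\frac{7}{2} + 234\right) 149 = \frac{475}{2} \cdot 149 = \frac{70775}{2}$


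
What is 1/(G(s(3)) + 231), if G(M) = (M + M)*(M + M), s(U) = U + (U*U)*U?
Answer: 1/3831 ≈ 0.00026103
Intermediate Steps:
s(U) = U + U**3 (s(U) = U + U**2*U = U + U**3)
G(M) = 4*M**2 (G(M) = (2*M)*(2*M) = 4*M**2)
1/(G(s(3)) + 231) = 1/(4*(3 + 3**3)**2 + 231) = 1/(4*(3 + 27)**2 + 231) = 1/(4*30**2 + 231) = 1/(4*900 + 231) = 1/(3600 + 231) = 1/3831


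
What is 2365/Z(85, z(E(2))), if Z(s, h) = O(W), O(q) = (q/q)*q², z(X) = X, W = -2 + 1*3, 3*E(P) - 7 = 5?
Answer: 2365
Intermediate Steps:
E(P) = 4 (E(P) = 7/3 + (⅓)*5 = 7/3 + 5/3 = 4)
W = 1 (W = -2 + 3 = 1)
O(q) = q² (O(q) = 1*q² = q²)
Z(s, h) = 1 (Z(s, h) = 1² = 1)
2365/Z(85, z(E(2))) = 2365/1 = 2365*1 = 2365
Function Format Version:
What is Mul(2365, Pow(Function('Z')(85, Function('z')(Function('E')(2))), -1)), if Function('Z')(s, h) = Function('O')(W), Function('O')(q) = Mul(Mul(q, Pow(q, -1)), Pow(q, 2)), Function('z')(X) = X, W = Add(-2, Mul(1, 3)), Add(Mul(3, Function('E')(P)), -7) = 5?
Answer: 2365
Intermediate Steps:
Function('E')(P) = 4 (Function('E')(P) = Add(Rational(7, 3), Mul(Rational(1, 3), 5)) = Add(Rational(7, 3), Rational(5, 3)) = 4)
W = 1 (W = Add(-2, 3) = 1)
Function('O')(q) = Pow(q, 2) (Function('O')(q) = Mul(1, Pow(q, 2)) = Pow(q, 2))
Function('Z')(s, h) = 1 (Function('Z')(s, h) = Pow(1, 2) = 1)
Mul(2365, Pow(Function('Z')(85, Function('z')(Function('E')(2))), -1)) = Mul(2365, Pow(1, -1)) = Mul(2365, 1) = 2365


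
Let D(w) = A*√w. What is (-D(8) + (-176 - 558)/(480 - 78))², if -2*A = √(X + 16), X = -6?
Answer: 942709/40401 - 1468*√5/201 ≈ 7.0027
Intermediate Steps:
A = -√10/2 (A = -√(-6 + 16)/2 = -√10/2 ≈ -1.5811)
D(w) = -√10*√w/2 (D(w) = (-√10/2)*√w = -√10*√w/2)
(-D(8) + (-176 - 558)/(480 - 78))² = (-(-1)*√10*√8/2 + (-176 - 558)/(480 - 78))² = (-(-1)*√10*2*√2/2 - 734/402)² = (-(-2)*√5 - 734*1/402)² = (2*√5 - 367/201)² = (-367/201 + 2*√5)²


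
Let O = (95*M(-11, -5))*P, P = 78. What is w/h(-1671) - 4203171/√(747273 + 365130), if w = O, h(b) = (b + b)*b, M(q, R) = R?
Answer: -6175/930747 - 1401057*√1112403/370801 ≈ -3985.2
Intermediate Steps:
h(b) = 2*b² (h(b) = (2*b)*b = 2*b²)
O = -37050 (O = (95*(-5))*78 = -475*78 = -37050)
w = -37050
w/h(-1671) - 4203171/√(747273 + 365130) = -37050/(2*(-1671)²) - 4203171/√(747273 + 365130) = -37050/(2*2792241) - 4203171*√1112403/1112403 = -37050/5584482 - 1401057*√1112403/370801 = -37050*1/5584482 - 1401057*√1112403/370801 = -6175/930747 - 1401057*√1112403/370801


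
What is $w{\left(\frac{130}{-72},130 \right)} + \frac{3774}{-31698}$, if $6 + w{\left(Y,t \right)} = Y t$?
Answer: $- \frac{848243}{3522} \approx -240.84$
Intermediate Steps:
$w{\left(Y,t \right)} = -6 + Y t$
$w{\left(\frac{130}{-72},130 \right)} + \frac{3774}{-31698} = \left(-6 + \frac{130}{-72} \cdot 130\right) + \frac{3774}{-31698} = \left(-6 + 130 \left(- \frac{1}{72}\right) 130\right) + 3774 \left(- \frac{1}{31698}\right) = \left(-6 - \frac{4225}{18}\right) - \frac{629}{5283} = - \frac{4333}{18} - \frac{629}{5283} = - \frac{848243}{3522}$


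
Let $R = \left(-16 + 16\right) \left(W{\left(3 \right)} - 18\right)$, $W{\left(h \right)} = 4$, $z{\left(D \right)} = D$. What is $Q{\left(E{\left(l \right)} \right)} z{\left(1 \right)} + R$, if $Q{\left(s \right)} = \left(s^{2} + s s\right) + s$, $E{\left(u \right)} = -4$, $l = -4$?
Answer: $28$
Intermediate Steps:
$R = 0$ ($R = \left(-16 + 16\right) \left(4 - 18\right) = 0 \left(-14\right) = 0$)
$Q{\left(s \right)} = s + 2 s^{2}$ ($Q{\left(s \right)} = \left(s^{2} + s^{2}\right) + s = 2 s^{2} + s = s + 2 s^{2}$)
$Q{\left(E{\left(l \right)} \right)} z{\left(1 \right)} + R = - 4 \left(1 + 2 \left(-4\right)\right) 1 + 0 = - 4 \left(1 - 8\right) 1 + 0 = \left(-4\right) \left(-7\right) 1 + 0 = 28 \cdot 1 + 0 = 28 + 0 = 28$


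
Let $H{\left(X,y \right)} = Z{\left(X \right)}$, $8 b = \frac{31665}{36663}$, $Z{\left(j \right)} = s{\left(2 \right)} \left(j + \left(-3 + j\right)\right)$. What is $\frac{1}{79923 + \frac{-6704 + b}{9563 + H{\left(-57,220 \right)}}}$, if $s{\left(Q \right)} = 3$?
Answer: $\frac{900638816}{71981100665051} \approx 1.2512 \cdot 10^{-5}$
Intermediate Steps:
$Z{\left(j \right)} = -9 + 6 j$ ($Z{\left(j \right)} = 3 \left(j + \left(-3 + j\right)\right) = 3 \left(-3 + 2 j\right) = -9 + 6 j$)
$b = \frac{10555}{97768}$ ($b = \frac{31665 \cdot \frac{1}{36663}}{8} = \frac{1}{8} \cdot \frac{10555}{12221} = \frac{10555}{97768} \approx 0.10796$)
$H{\left(X,y \right)} = -9 + 6 X$
$\frac{1}{79923 + \frac{-6704 + b}{9563 + H{\left(-57,220 \right)}}} = \frac{1}{79923 + \frac{-6704 + \frac{10555}{97768}}{9563 + \left(-9 + 6 \left(-57\right)\right)}} = \frac{1}{79923 - \frac{655426117}{97768 \left(9563 - 351\right)}} = \frac{1}{79923 - \frac{655426117}{97768 \cdot 9212}} = \frac{1}{79923 - \frac{655426117}{900638816}} = \frac{1}{\frac{71981100665051}{900638816}} = \frac{900638816}{71981100665051}$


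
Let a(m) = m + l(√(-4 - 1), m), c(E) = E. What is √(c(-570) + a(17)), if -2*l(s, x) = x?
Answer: I*√2246/2 ≈ 23.696*I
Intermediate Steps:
l(s, x) = -x/2
a(m) = m/2 (a(m) = m - m/2 = m/2)
√(c(-570) + a(17)) = √(-570 + (½)*17) = √(-570 + 17/2) = √(-1123/2) = I*√2246/2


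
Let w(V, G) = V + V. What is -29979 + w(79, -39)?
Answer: -29821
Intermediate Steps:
w(V, G) = 2*V
-29979 + w(79, -39) = -29979 + 2*79 = -29979 + 158 = -29821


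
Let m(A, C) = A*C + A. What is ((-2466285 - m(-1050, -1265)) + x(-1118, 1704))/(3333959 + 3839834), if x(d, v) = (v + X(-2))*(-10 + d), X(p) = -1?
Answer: -5714469/7173793 ≈ -0.79658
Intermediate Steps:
m(A, C) = A + A*C
x(d, v) = (-1 + v)*(-10 + d) (x(d, v) = (v - 1)*(-10 + d) = (-1 + v)*(-10 + d))
((-2466285 - m(-1050, -1265)) + x(-1118, 1704))/(3333959 + 3839834) = ((-2466285 - (-1050)*(1 - 1265)) + (10 - 1*(-1118) - 10*1704 - 1118*1704))/(3333959 + 3839834) = ((-2466285 - (-1050)*(-1264)) + (10 + 1118 - 17040 - 1905072))/7173793 = ((-2466285 - 1*1327200) - 1920984)*(1/7173793) = ((-2466285 - 1327200) - 1920984)*(1/7173793) = (-3793485 - 1920984)*(1/7173793) = -5714469*1/7173793 = -5714469/7173793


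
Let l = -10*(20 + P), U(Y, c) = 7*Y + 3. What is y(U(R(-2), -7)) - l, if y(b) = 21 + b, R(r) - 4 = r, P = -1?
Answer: 228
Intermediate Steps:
R(r) = 4 + r
U(Y, c) = 3 + 7*Y
l = -190 (l = -10*(20 - 1) = -10*19 = -190)
y(U(R(-2), -7)) - l = (21 + (3 + 7*(4 - 2))) - 1*(-190) = (21 + (3 + 7*2)) + 190 = (21 + (3 + 14)) + 190 = (21 + 17) + 190 = 38 + 190 = 228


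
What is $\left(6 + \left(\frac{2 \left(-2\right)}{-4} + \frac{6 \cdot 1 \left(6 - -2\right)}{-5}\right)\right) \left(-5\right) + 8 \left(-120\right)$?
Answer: $-947$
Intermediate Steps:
$\left(6 + \left(\frac{2 \left(-2\right)}{-4} + \frac{6 \cdot 1 \left(6 - -2\right)}{-5}\right)\right) \left(-5\right) + 8 \left(-120\right) = \left(6 + \left(\left(-4\right) \left(- \frac{1}{4}\right) + 6 \cdot 1 \left(6 + 2\right) \left(- \frac{1}{5}\right)\right)\right) \left(-5\right) - 960 = \left(6 + \left(1 + 6 \cdot 1 \cdot 8 \left(- \frac{1}{5}\right)\right)\right) \left(-5\right) - 960 = \left(6 + \left(1 + 6 \cdot 8 \left(- \frac{1}{5}\right)\right)\right) \left(-5\right) - 960 = \left(6 + \left(1 + 48 \left(- \frac{1}{5}\right)\right)\right) \left(-5\right) - 960 = \left(6 + \left(1 - \frac{48}{5}\right)\right) \left(-5\right) - 960 = \left(6 - \frac{43}{5}\right) \left(-5\right) - 960 = \left(- \frac{13}{5}\right) \left(-5\right) - 960 = 13 - 960 = -947$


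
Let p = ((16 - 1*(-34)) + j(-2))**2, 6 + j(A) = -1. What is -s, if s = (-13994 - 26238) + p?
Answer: 38383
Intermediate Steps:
j(A) = -7 (j(A) = -6 - 1 = -7)
p = 1849 (p = ((16 - 1*(-34)) - 7)**2 = ((16 + 34) - 7)**2 = (50 - 7)**2 = 43**2 = 1849)
s = -38383 (s = (-13994 - 26238) + 1849 = -40232 + 1849 = -38383)
-s = -1*(-38383) = 38383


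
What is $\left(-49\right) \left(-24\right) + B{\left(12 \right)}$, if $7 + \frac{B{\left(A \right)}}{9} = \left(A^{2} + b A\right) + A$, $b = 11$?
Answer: $3705$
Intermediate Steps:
$B{\left(A \right)} = -63 + 9 A^{2} + 108 A$ ($B{\left(A \right)} = -63 + 9 \left(\left(A^{2} + 11 A\right) + A\right) = -63 + 9 \left(A^{2} + 12 A\right) = -63 + \left(9 A^{2} + 108 A\right) = -63 + 9 A^{2} + 108 A$)
$\left(-49\right) \left(-24\right) + B{\left(12 \right)} = \left(-49\right) \left(-24\right) + \left(-63 + 9 \cdot 12^{2} + 108 \cdot 12\right) = 1176 + \left(-63 + 9 \cdot 144 + 1296\right) = 1176 + \left(-63 + 1296 + 1296\right) = 1176 + 2529 = 3705$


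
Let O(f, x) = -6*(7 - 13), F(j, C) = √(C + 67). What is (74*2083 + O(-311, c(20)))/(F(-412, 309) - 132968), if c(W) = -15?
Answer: -2562592538/2210061081 - 77089*√94/4420122162 ≈ -1.1597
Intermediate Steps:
F(j, C) = √(67 + C)
O(f, x) = 36 (O(f, x) = -6*(-6) = 36)
(74*2083 + O(-311, c(20)))/(F(-412, 309) - 132968) = (74*2083 + 36)/(√(67 + 309) - 132968) = (154142 + 36)/(√376 - 132968) = 154178/(2*√94 - 132968) = 154178/(-132968 + 2*√94)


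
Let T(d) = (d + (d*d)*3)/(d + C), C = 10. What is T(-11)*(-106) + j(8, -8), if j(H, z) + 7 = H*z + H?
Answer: 37249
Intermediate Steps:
j(H, z) = -7 + H + H*z (j(H, z) = -7 + (H*z + H) = -7 + (H + H*z) = -7 + H + H*z)
T(d) = (d + 3*d²)/(10 + d) (T(d) = (d + (d*d)*3)/(d + 10) = (d + d²*3)/(10 + d) = (d + 3*d²)/(10 + d))
T(-11)*(-106) + j(8, -8) = -11*(1 + 3*(-11))/(10 - 11)*(-106) + (-7 + 8 + 8*(-8)) = -11*(1 - 33)/(-1)*(-106) + (-7 + 8 - 64) = -11*(-1)*(-32)*(-106) - 63 = -352*(-106) - 63 = 37312 - 63 = 37249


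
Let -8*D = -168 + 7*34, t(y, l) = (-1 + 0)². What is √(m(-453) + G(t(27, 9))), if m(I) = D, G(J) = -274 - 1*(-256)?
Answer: I*√107/2 ≈ 5.172*I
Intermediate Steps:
t(y, l) = 1 (t(y, l) = (-1)² = 1)
D = -35/4 (D = -(-168 + 7*34)/8 = -(-168 + 238)/8 = -⅛*70 = -35/4 ≈ -8.7500)
G(J) = -18 (G(J) = -274 + 256 = -18)
m(I) = -35/4
√(m(-453) + G(t(27, 9))) = √(-35/4 - 18) = √(-107/4) = I*√107/2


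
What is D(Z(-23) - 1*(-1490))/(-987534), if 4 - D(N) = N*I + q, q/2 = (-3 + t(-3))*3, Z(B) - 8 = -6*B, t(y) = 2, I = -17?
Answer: -4637/164589 ≈ -0.028173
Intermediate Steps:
Z(B) = 8 - 6*B
q = -6 (q = 2*((-3 + 2)*3) = 2*(-1*3) = 2*(-3) = -6)
D(N) = 10 + 17*N (D(N) = 4 - (N*(-17) - 6) = 4 - (-17*N - 6) = 4 - (-6 - 17*N) = 4 + (6 + 17*N) = 10 + 17*N)
D(Z(-23) - 1*(-1490))/(-987534) = (10 + 17*((8 - 6*(-23)) - 1*(-1490)))/(-987534) = (10 + 17*((8 + 138) + 1490))*(-1/987534) = (10 + 17*(146 + 1490))*(-1/987534) = (10 + 17*1636)*(-1/987534) = (10 + 27812)*(-1/987534) = 27822*(-1/987534) = -4637/164589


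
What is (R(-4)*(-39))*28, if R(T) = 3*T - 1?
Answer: 14196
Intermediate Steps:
R(T) = -1 + 3*T
(R(-4)*(-39))*28 = ((-1 + 3*(-4))*(-39))*28 = ((-1 - 12)*(-39))*28 = -13*(-39)*28 = 507*28 = 14196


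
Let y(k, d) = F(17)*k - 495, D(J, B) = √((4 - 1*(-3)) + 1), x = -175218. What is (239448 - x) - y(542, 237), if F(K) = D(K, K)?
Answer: 415161 - 1084*√2 ≈ 4.1363e+5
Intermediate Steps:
D(J, B) = 2*√2 (D(J, B) = √((4 + 3) + 1) = √(7 + 1) = √8 = 2*√2)
F(K) = 2*√2
y(k, d) = -495 + 2*k*√2 (y(k, d) = (2*√2)*k - 495 = 2*k*√2 - 495 = -495 + 2*k*√2)
(239448 - x) - y(542, 237) = (239448 - 1*(-175218)) - (-495 + 2*542*√2) = (239448 + 175218) - (-495 + 1084*√2) = 414666 + (495 - 1084*√2) = 415161 - 1084*√2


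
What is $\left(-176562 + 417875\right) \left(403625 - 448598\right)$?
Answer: $-10852569549$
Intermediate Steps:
$\left(-176562 + 417875\right) \left(403625 - 448598\right) = 241313 \left(-44973\right) = -10852569549$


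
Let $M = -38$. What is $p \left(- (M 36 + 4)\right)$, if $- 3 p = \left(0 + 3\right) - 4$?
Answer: $\frac{1364}{3} \approx 454.67$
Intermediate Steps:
$p = \frac{1}{3}$ ($p = - \frac{\left(0 + 3\right) - 4}{3} = - \frac{3 - 4}{3} = \left(- \frac{1}{3}\right) \left(-1\right) = \frac{1}{3} \approx 0.33333$)
$p \left(- (M 36 + 4)\right) = \frac{\left(-1\right) \left(\left(-38\right) 36 + 4\right)}{3} = \frac{\left(-1\right) \left(-1368 + 4\right)}{3} = \frac{\left(-1\right) \left(-1364\right)}{3} = \frac{1}{3} \cdot 1364 = \frac{1364}{3}$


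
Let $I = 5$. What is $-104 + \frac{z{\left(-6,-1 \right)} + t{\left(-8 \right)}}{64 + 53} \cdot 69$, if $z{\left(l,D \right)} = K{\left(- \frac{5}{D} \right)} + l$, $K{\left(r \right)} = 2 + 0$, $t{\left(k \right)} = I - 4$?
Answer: $- \frac{1375}{13} \approx -105.77$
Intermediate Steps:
$t{\left(k \right)} = 1$ ($t{\left(k \right)} = 5 - 4 = 1$)
$K{\left(r \right)} = 2$
$z{\left(l,D \right)} = 2 + l$
$-104 + \frac{z{\left(-6,-1 \right)} + t{\left(-8 \right)}}{64 + 53} \cdot 69 = -104 + \frac{\left(2 - 6\right) + 1}{64 + 53} \cdot 69 = -104 + \frac{-4 + 1}{117} \cdot 69 = -104 + \left(-3\right) \frac{1}{117} \cdot 69 = -104 - \frac{23}{13} = - \frac{1375}{13}$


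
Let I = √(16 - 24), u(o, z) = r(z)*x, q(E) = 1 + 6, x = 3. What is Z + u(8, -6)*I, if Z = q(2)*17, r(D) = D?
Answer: 119 - 36*I*√2 ≈ 119.0 - 50.912*I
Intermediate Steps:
q(E) = 7
u(o, z) = 3*z (u(o, z) = z*3 = 3*z)
Z = 119 (Z = 7*17 = 119)
I = 2*I*√2 (I = √(-8) = 2*I*√2 ≈ 2.8284*I)
Z + u(8, -6)*I = 119 + (3*(-6))*(2*I*√2) = 119 - 36*I*√2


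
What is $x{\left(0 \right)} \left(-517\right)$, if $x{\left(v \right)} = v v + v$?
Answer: $0$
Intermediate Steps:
$x{\left(v \right)} = v + v^{2}$ ($x{\left(v \right)} = v^{2} + v = v + v^{2}$)
$x{\left(0 \right)} \left(-517\right) = 0 \left(1 + 0\right) \left(-517\right) = 0 \cdot 1 \left(-517\right) = 0 \left(-517\right) = 0$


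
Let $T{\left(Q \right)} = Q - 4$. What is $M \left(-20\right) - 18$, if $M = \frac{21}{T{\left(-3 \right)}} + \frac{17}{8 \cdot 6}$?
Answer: $\frac{419}{12} \approx 34.917$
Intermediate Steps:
$T{\left(Q \right)} = -4 + Q$
$M = - \frac{127}{48}$ ($M = \frac{21}{-4 - 3} + \frac{17}{8 \cdot 6} = \frac{21}{-7} + \frac{17}{48} = 21 \left(- \frac{1}{7}\right) + 17 \cdot \frac{1}{48} = -3 + \frac{17}{48} = - \frac{127}{48} \approx -2.6458$)
$M \left(-20\right) - 18 = \left(- \frac{127}{48}\right) \left(-20\right) - 18 = \frac{635}{12} - 18 = \frac{419}{12}$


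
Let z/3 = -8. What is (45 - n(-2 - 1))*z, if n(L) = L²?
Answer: -864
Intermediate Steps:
z = -24 (z = 3*(-8) = -24)
(45 - n(-2 - 1))*z = (45 - (-2 - 1)²)*(-24) = (45 - 1*(-3)²)*(-24) = (45 - 1*9)*(-24) = (45 - 9)*(-24) = 36*(-24) = -864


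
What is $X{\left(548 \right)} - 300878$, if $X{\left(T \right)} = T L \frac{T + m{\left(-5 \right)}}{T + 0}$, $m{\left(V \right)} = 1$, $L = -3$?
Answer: $-302525$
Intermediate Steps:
$X{\left(T \right)} = -3 - 3 T$ ($X{\left(T \right)} = T \left(-3\right) \frac{T + 1}{T + 0} = - 3 T \frac{1 + T}{T} = -3 - 3 T$)
$X{\left(548 \right)} - 300878 = \left(-3 - 1644\right) - 300878 = -1647 - 300878 = -302525$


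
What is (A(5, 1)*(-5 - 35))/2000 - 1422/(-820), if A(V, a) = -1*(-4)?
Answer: 3391/2050 ≈ 1.6541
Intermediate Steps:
A(V, a) = 4
(A(5, 1)*(-5 - 35))/2000 - 1422/(-820) = (4*(-5 - 35))/2000 - 1422/(-820) = (4*(-40))*(1/2000) - 1422*(-1/820) = -160*1/2000 + 711/410 = -2/25 + 711/410 = 3391/2050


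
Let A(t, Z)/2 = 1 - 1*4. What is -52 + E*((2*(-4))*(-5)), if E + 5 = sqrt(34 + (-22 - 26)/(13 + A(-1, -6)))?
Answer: -252 + 40*sqrt(1330)/7 ≈ -43.605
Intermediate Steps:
A(t, Z) = -6 (A(t, Z) = 2*(1 - 1*4) = 2*(1 - 4) = 2*(-3) = -6)
E = -5 + sqrt(1330)/7 (E = -5 + sqrt(34 + (-22 - 26)/(13 - 6)) = -5 + sqrt(34 - 48/7) = -5 + sqrt(190/7) = -5 + sqrt(1330)/7 ≈ 0.20988)
-52 + E*((2*(-4))*(-5)) = -52 + (-5 + sqrt(1330)/7)*((2*(-4))*(-5)) = -52 + (-5 + sqrt(1330)/7)*(-8*(-5)) = -52 + (-5 + sqrt(1330)/7)*40 = -52 + (-200 + 40*sqrt(1330)/7) = -252 + 40*sqrt(1330)/7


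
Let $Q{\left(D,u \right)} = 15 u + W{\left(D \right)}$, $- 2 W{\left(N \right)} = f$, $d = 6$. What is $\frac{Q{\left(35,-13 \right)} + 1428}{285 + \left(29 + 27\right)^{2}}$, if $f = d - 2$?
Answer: $\frac{1231}{3421} \approx 0.35984$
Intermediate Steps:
$f = 4$ ($f = 6 - 2 = 4$)
$W{\left(N \right)} = -2$ ($W{\left(N \right)} = \left(- \frac{1}{2}\right) 4 = -2$)
$Q{\left(D,u \right)} = -2 + 15 u$ ($Q{\left(D,u \right)} = 15 u - 2 = -2 + 15 u$)
$\frac{Q{\left(35,-13 \right)} + 1428}{285 + \left(29 + 27\right)^{2}} = \frac{\left(-2 + 15 \left(-13\right)\right) + 1428}{285 + \left(29 + 27\right)^{2}} = \frac{\left(-2 - 195\right) + 1428}{285 + 56^{2}} = \frac{-197 + 1428}{285 + 3136} = \frac{1231}{3421}$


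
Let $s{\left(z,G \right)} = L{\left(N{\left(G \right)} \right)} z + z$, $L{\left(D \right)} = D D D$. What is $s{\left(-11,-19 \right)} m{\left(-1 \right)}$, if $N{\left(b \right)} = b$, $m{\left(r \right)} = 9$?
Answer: $678942$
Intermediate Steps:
$L{\left(D \right)} = D^{3}$ ($L{\left(D \right)} = D^{2} D = D^{3}$)
$s{\left(z,G \right)} = z + z G^{3}$ ($s{\left(z,G \right)} = G^{3} z + z = z G^{3} + z = z + z G^{3}$)
$s{\left(-11,-19 \right)} m{\left(-1 \right)} = - 11 \left(1 + \left(-19\right)^{3}\right) 9 = - 11 \left(1 - 6859\right) 9 = \left(-11\right) \left(-6858\right) 9 = 75438 \cdot 9 = 678942$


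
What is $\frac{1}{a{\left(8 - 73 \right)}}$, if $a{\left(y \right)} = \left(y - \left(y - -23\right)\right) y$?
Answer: $\frac{1}{1495} \approx 0.0006689$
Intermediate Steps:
$a{\left(y \right)} = - 23 y$ ($a{\left(y \right)} = \left(y - \left(y + 23\right)\right) y = \left(y - \left(23 + y\right)\right) y = - 23 y$)
$\frac{1}{a{\left(8 - 73 \right)}} = \frac{1}{\left(-23\right) \left(8 - 73\right)} = \frac{1}{\left(-23\right) \left(-65\right)} = \frac{1}{1495}$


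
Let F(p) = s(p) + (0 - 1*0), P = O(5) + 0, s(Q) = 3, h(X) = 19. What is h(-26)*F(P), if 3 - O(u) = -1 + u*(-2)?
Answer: 57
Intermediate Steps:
O(u) = 4 + 2*u (O(u) = 3 - (-1 + u*(-2)) = 3 - (-1 - 2*u) = 3 + (1 + 2*u) = 4 + 2*u)
P = 14 (P = (4 + 2*5) + 0 = (4 + 10) + 0 = 14 + 0 = 14)
F(p) = 3 (F(p) = 3 + (0 - 1*0) = 3 + (0 + 0) = 3 + 0 = 3)
h(-26)*F(P) = 19*3 = 57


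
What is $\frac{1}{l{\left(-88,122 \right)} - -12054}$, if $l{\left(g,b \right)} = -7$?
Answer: $\frac{1}{12047} \approx 8.3008 \cdot 10^{-5}$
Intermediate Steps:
$\frac{1}{l{\left(-88,122 \right)} - -12054} = \frac{1}{-7 - -12054} = \frac{1}{-7 + 12054} = \frac{1}{12047}$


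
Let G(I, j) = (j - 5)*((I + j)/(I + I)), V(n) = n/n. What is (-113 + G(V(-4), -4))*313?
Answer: -62287/2 ≈ -31144.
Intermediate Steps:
V(n) = 1
G(I, j) = (-5 + j)*(I + j)/(2*I) (G(I, j) = (-5 + j)*((I + j)/((2*I))) = (-5 + j)*((I + j)*(1/(2*I))) = (-5 + j)*((I + j)/(2*I)) = (-5 + j)*(I + j)/(2*I))
(-113 + G(V(-4), -4))*313 = (-113 + (½)*((-4)² - 5*(-4) + 1*(-5 - 4))/1)*313 = (-113 + (½)*1*(16 + 20 + 1*(-9)))*313 = (-113 + (½)*1*(16 + 20 - 9))*313 = (-113 + (½)*1*27)*313 = (-113 + 27/2)*313 = -199/2*313 = -62287/2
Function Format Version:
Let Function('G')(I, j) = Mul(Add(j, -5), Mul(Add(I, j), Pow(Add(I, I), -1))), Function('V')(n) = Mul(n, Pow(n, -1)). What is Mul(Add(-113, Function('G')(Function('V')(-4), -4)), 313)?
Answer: Rational(-62287, 2) ≈ -31144.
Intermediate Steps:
Function('V')(n) = 1
Function('G')(I, j) = Mul(Rational(1, 2), Pow(I, -1), Add(-5, j), Add(I, j)) (Function('G')(I, j) = Mul(Add(-5, j), Mul(Add(I, j), Pow(Mul(2, I), -1))) = Mul(Add(-5, j), Mul(Add(I, j), Mul(Rational(1, 2), Pow(I, -1)))) = Mul(Add(-5, j), Mul(Rational(1, 2), Pow(I, -1), Add(I, j))) = Mul(Rational(1, 2), Pow(I, -1), Add(-5, j), Add(I, j)))
Mul(Add(-113, Function('G')(Function('V')(-4), -4)), 313) = Mul(Add(-113, Mul(Rational(1, 2), Pow(1, -1), Add(Pow(-4, 2), Mul(-5, -4), Mul(1, Add(-5, -4))))), 313) = Mul(Add(-113, Mul(Rational(1, 2), 1, Add(16, 20, Mul(1, -9)))), 313) = Mul(Add(-113, Mul(Rational(1, 2), 1, Add(16, 20, -9))), 313) = Mul(Add(-113, Mul(Rational(1, 2), 1, 27)), 313) = Mul(Add(-113, Rational(27, 2)), 313) = Mul(Rational(-199, 2), 313) = Rational(-62287, 2)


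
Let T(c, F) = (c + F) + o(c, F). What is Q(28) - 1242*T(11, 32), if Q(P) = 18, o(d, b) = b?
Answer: -93132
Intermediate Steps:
T(c, F) = c + 2*F (T(c, F) = (c + F) + F = (F + c) + F = c + 2*F)
Q(28) - 1242*T(11, 32) = 18 - 1242*(11 + 2*32) = 18 - 1242*(11 + 64) = 18 - 1242*75 = 18 - 93150 = -93132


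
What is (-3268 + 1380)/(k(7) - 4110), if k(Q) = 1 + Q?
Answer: 944/2051 ≈ 0.46026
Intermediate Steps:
(-3268 + 1380)/(k(7) - 4110) = (-3268 + 1380)/((1 + 7) - 4110) = -1888/(8 - 4110) = -1888/(-4102) = -1888*(-1/4102) = 944/2051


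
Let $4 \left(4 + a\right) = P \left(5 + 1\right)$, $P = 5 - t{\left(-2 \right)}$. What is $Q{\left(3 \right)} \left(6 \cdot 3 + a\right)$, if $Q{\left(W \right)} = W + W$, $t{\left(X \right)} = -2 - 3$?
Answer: $174$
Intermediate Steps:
$t{\left(X \right)} = -5$ ($t{\left(X \right)} = -2 - 3 = -5$)
$Q{\left(W \right)} = 2 W$
$P = 10$ ($P = 5 - -5 = 5 + 5 = 10$)
$a = 11$ ($a = -4 + \frac{10 \left(5 + 1\right)}{4} = -4 + \frac{10 \cdot 6}{4} = -4 + \frac{1}{4} \cdot 60 = -4 + 15 = 11$)
$Q{\left(3 \right)} \left(6 \cdot 3 + a\right) = 2 \cdot 3 \left(6 \cdot 3 + 11\right) = 6 \left(18 + 11\right) = 6 \cdot 29 = 174$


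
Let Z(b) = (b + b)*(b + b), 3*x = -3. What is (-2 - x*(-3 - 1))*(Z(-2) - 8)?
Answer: -48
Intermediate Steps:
x = -1 (x = (1/3)*(-3) = -1)
Z(b) = 4*b**2 (Z(b) = (2*b)*(2*b) = 4*b**2)
(-2 - x*(-3 - 1))*(Z(-2) - 8) = (-2 - (-1)*(-3 - 1))*(4*(-2)**2 - 8) = (-2 - (-1)*(-4))*(4*4 - 8) = (-2 - 1*4)*(16 - 8) = (-2 - 4)*8 = -6*8 = -48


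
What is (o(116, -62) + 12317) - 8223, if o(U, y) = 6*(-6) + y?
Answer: 3996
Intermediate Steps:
o(U, y) = -36 + y
(o(116, -62) + 12317) - 8223 = ((-36 - 62) + 12317) - 8223 = (-98 + 12317) - 8223 = 12219 - 8223 = 3996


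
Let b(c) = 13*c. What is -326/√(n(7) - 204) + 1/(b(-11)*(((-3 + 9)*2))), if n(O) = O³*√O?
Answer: -1/1716 - 326/√(-204 + 343*√7) ≈ -12.292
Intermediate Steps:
n(O) = O^(7/2)
-326/√(n(7) - 204) + 1/(b(-11)*(((-3 + 9)*2))) = -326/√(7^(7/2) - 204) + 1/(((13*(-11)))*(((-3 + 9)*2))) = -326/√(343*√7 - 204) + 1/((-143)*((6*2))) = -326/√(-204 + 343*√7) - 1/143/12 = -326/√(-204 + 343*√7) - 1/143*1/12 = -326/√(-204 + 343*√7) - 1/1716 = -1/1716 - 326/√(-204 + 343*√7)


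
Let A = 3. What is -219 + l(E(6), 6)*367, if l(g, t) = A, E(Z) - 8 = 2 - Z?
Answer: 882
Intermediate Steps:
E(Z) = 10 - Z (E(Z) = 8 + (2 - Z) = 10 - Z)
l(g, t) = 3
-219 + l(E(6), 6)*367 = -219 + 3*367 = -219 + 1101 = 882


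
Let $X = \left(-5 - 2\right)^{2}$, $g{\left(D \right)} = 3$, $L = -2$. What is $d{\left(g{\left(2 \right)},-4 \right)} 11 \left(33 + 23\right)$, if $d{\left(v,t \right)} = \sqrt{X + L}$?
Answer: $616 \sqrt{47} \approx 4223.1$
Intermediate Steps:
$X = 49$ ($X = \left(-7\right)^{2} = 49$)
$d{\left(v,t \right)} = \sqrt{47}$ ($d{\left(v,t \right)} = \sqrt{49 - 2} = \sqrt{47}$)
$d{\left(g{\left(2 \right)},-4 \right)} 11 \left(33 + 23\right) = \sqrt{47} \cdot 11 \left(33 + 23\right) = 11 \sqrt{47} \cdot 56 = 616 \sqrt{47}$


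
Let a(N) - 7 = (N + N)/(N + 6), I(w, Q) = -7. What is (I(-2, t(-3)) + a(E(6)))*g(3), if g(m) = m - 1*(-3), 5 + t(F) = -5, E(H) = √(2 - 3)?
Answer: 12/37 + 72*I/37 ≈ 0.32432 + 1.9459*I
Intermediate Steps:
E(H) = I (E(H) = √(-1) = I)
t(F) = -10 (t(F) = -5 - 5 = -10)
g(m) = 3 + m (g(m) = m + 3 = 3 + m)
a(N) = 7 + 2*N/(6 + N) (a(N) = 7 + (N + N)/(N + 6) = 7 + (2*N)/(6 + N) = 7 + 2*N/(6 + N))
(I(-2, t(-3)) + a(E(6)))*g(3) = (-7 + 3*(14 + 3*I)/(6 + I))*(3 + 3) = (-7 + 3*((6 - I)/37)*(14 + 3*I))*6 = (-7 + 3*(6 - I)*(14 + 3*I)/37)*6 = -42 + 18*(6 - I)*(14 + 3*I)/37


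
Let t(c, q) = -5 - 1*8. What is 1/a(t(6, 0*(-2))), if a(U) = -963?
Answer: -1/963 ≈ -0.0010384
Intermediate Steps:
t(c, q) = -13 (t(c, q) = -5 - 8 = -13)
1/a(t(6, 0*(-2))) = 1/(-963) = -1/963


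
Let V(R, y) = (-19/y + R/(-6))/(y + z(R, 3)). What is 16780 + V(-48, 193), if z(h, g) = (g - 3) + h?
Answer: 93917965/5597 ≈ 16780.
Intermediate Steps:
z(h, g) = -3 + g + h (z(h, g) = (-3 + g) + h = -3 + g + h)
V(R, y) = (-19/y - R/6)/(R + y) (V(R, y) = (-19/y + R/(-6))/(y + (-3 + 3 + R)) = (-19/y + R*(-⅙))/(y + R) = (-19/y - R/6)/(R + y))
16780 + V(-48, 193) = 16780 + (⅙)*(-114 - 1*(-48)*193)/(193*(-48 + 193)) = 16780 + (⅙)*(1/193)*(-114 + 9264)/145 = 16780 + (⅙)*(1/193)*(1/145)*9150 = 16780 + 305/5597 = 93917965/5597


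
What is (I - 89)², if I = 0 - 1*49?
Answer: 19044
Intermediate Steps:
I = -49 (I = 0 - 49 = -49)
(I - 89)² = (-49 - 89)² = (-138)² = 19044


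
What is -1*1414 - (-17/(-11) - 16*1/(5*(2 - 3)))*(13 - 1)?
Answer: -80902/55 ≈ -1470.9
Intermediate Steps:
-1*1414 - (-17/(-11) - 16*1/(5*(2 - 3)))*(13 - 1) = -1414 - (-17*(-1/11) - 16/((-1*5)))*12 = -1414 - (17/11 - 16/(-5))*12 = -1414 - (17/11 - 16*(-⅕))*12 = -1414 - (17/11 + 16/5)*12 = -1414 - 261*12/55 = -1414 - 1*3132/55 = -1414 - 3132/55 = -80902/55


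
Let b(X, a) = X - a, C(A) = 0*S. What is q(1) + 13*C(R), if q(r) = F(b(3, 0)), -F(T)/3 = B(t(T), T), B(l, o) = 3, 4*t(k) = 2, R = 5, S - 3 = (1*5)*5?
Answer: -9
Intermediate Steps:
S = 28 (S = 3 + (1*5)*5 = 3 + 5*5 = 3 + 25 = 28)
t(k) = ½ (t(k) = (¼)*2 = ½)
C(A) = 0 (C(A) = 0*28 = 0)
F(T) = -9 (F(T) = -3*3 = -9)
q(r) = -9
q(1) + 13*C(R) = -9 + 13*0 = -9 + 0 = -9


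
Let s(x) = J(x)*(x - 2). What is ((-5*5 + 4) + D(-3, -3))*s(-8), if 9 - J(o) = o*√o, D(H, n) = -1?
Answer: 1980 + 3520*I*√2 ≈ 1980.0 + 4978.0*I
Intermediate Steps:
J(o) = 9 - o^(3/2) (J(o) = 9 - o*√o = 9 - o^(3/2))
s(x) = (-2 + x)*(9 - x^(3/2)) (s(x) = (9 - x^(3/2))*(x - 2) = (9 - x^(3/2))*(-2 + x) = (-2 + x)*(9 - x^(3/2)))
((-5*5 + 4) + D(-3, -3))*s(-8) = ((-5*5 + 4) - 1)*(-(-9 + (-8)^(3/2))*(-2 - 8)) = ((-25 + 4) - 1)*(-1*(-9 - 16*I*√2)*(-10)) = (-21 - 1)*(-90 - 160*I*√2) = -22*(-90 - 160*I*√2) = 1980 + 3520*I*√2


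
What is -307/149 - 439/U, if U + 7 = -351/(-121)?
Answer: 7762459/73904 ≈ 105.03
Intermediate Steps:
U = -496/121 (U = -7 - 351/(-121) = -7 - 351*(-1/121) = -7 + 351/121 = -496/121 ≈ -4.0992)
-307/149 - 439/U = -307/149 - 439/(-496/121) = -307*1/149 - 439*(-121/496) = -307/149 + 53119/496 = 7762459/73904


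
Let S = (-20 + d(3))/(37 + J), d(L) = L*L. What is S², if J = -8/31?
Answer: 116281/1297321 ≈ 0.089632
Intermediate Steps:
J = -8/31 (J = -8*1/31 = -8/31 ≈ -0.25806)
d(L) = L²
S = -341/1139 (S = (-20 + 3²)/(37 - 8/31) = (-20 + 9)/(1139/31) = -11*31/1139 = -341/1139 ≈ -0.29939)
S² = (-341/1139)² = 116281/1297321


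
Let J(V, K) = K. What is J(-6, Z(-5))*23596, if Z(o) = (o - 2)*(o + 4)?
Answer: 165172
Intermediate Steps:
Z(o) = (-2 + o)*(4 + o)
J(-6, Z(-5))*23596 = (-8 + (-5)² + 2*(-5))*23596 = (-8 + 25 - 10)*23596 = 7*23596 = 165172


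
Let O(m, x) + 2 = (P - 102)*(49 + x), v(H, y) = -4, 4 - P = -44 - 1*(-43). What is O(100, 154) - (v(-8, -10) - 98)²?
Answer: -30097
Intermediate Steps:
P = 5 (P = 4 - (-44 - 1*(-43)) = 4 - (-44 + 43) = 4 - 1*(-1) = 4 + 1 = 5)
O(m, x) = -4755 - 97*x (O(m, x) = -2 + (5 - 102)*(49 + x) = -2 - 97*(49 + x) = -2 + (-4753 - 97*x) = -4755 - 97*x)
O(100, 154) - (v(-8, -10) - 98)² = (-4755 - 97*154) - (-4 - 98)² = (-4755 - 14938) - 1*(-102)² = -19693 - 1*10404 = -19693 - 10404 = -30097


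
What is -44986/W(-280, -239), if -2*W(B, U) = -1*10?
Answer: -44986/5 ≈ -8997.2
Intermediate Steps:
W(B, U) = 5 (W(B, U) = -(-1)*10/2 = -½*(-10) = 5)
-44986/W(-280, -239) = -44986/5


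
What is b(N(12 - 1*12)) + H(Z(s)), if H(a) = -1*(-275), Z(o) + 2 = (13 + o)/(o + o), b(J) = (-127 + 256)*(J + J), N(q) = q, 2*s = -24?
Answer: 275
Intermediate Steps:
s = -12 (s = (½)*(-24) = -12)
b(J) = 258*J (b(J) = 129*(2*J) = 258*J)
Z(o) = -2 + (13 + o)/(2*o) (Z(o) = -2 + (13 + o)/(o + o) = -2 + (13 + o)/((2*o)) = -2 + (13 + o)*(1/(2*o)) = -2 + (13 + o)/(2*o))
H(a) = 275
b(N(12 - 1*12)) + H(Z(s)) = 258*(12 - 1*12) + 275 = 258*(12 - 12) + 275 = 258*0 + 275 = 0 + 275 = 275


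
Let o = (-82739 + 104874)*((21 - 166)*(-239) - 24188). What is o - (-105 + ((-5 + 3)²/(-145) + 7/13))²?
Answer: 823197406440681/3553225 ≈ 2.3168e+8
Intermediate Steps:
o = 231687045 (o = 22135*(-145*(-239) - 24188) = 22135*(34655 - 24188) = 22135*10467 = 231687045)
o - (-105 + ((-5 + 3)²/(-145) + 7/13))² = 231687045 - (-105 + ((-5 + 3)²/(-145) + 7/13))² = 231687045 - (-105 + ((-2)²*(-1/145) + 7*(1/13)))² = 231687045 - (-105 + (4*(-1/145) + 7/13))² = 231687045 - (-105 + (-4/145 + 7/13))² = 231687045 - (-105 + 963/1885)² = 231687045 - (-196962/1885)² = 231687045 - 1*38794029444/3553225 = 231687045 - 38794029444/3553225 = 823197406440681/3553225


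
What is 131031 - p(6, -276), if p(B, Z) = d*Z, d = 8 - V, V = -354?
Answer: 230943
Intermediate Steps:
d = 362 (d = 8 - 1*(-354) = 8 + 354 = 362)
p(B, Z) = 362*Z
131031 - p(6, -276) = 131031 - 362*(-276) = 131031 - 1*(-99912) = 131031 + 99912 = 230943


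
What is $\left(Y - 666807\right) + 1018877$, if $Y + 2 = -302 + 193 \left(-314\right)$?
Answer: $291164$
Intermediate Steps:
$Y = -60906$ ($Y = -2 + \left(-302 + 193 \left(-314\right)\right) = -2 - 60904 = -60906$)
$\left(Y - 666807\right) + 1018877 = \left(-60906 - 666807\right) + 1018877 = -727713 + 1018877 = 291164$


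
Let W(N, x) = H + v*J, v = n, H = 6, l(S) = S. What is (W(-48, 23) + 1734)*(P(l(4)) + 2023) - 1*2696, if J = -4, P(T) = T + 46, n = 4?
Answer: 3571156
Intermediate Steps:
P(T) = 46 + T
v = 4
W(N, x) = -10 (W(N, x) = 6 + 4*(-4) = 6 - 16 = -10)
(W(-48, 23) + 1734)*(P(l(4)) + 2023) - 1*2696 = (-10 + 1734)*((46 + 4) + 2023) - 1*2696 = 1724*(50 + 2023) - 2696 = 1724*2073 - 2696 = 3573852 - 2696 = 3571156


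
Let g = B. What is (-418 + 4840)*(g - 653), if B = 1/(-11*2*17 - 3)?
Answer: -1088616804/377 ≈ -2.8876e+6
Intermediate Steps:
B = -1/377 (B = 1/(-22*17 - 3) = 1/(-374 - 3) = 1/(-377) = -1/377 ≈ -0.0026525)
g = -1/377 ≈ -0.0026525
(-418 + 4840)*(g - 653) = (-418 + 4840)*(-1/377 - 653) = 4422*(-246182/377) = -1088616804/377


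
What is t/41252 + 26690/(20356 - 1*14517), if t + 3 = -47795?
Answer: 410961679/120435214 ≈ 3.4123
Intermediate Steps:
t = -47798 (t = -3 - 47795 = -47798)
t/41252 + 26690/(20356 - 1*14517) = -47798/41252 + 26690/(20356 - 1*14517) = -47798*1/41252 + 26690/(20356 - 14517) = -23899/20626 + 26690/5839 = 410961679/120435214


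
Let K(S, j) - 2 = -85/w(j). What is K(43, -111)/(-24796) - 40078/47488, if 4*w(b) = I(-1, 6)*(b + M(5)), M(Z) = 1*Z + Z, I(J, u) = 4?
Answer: -12548101493/14866094656 ≈ -0.84408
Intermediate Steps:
M(Z) = 2*Z (M(Z) = Z + Z = 2*Z)
w(b) = 10 + b (w(b) = (4*(b + 2*5))/4 = (4*(b + 10))/4 = (4*(10 + b))/4 = (40 + 4*b)/4 = 10 + b)
K(S, j) = 2 - 85/(10 + j)
K(43, -111)/(-24796) - 40078/47488 = ((-65 + 2*(-111))/(10 - 111))/(-24796) - 40078/47488 = ((-65 - 222)/(-101))*(-1/24796) - 40078*1/47488 = -1/101*(-287)*(-1/24796) - 20039/23744 = (287/101)*(-1/24796) - 20039/23744 = -287/2504396 - 20039/23744 = -12548101493/14866094656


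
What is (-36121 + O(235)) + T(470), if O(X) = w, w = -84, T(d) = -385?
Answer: -36590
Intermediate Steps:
O(X) = -84
(-36121 + O(235)) + T(470) = (-36121 - 84) - 385 = -36205 - 385 = -36590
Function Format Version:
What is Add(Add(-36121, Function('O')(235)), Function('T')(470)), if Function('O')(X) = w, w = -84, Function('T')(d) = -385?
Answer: -36590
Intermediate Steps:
Function('O')(X) = -84
Add(Add(-36121, Function('O')(235)), Function('T')(470)) = Add(Add(-36121, -84), -385) = Add(-36205, -385) = -36590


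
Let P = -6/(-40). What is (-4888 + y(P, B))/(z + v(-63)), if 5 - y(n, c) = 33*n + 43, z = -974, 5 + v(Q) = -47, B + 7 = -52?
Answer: 32873/6840 ≈ 4.8060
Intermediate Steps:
B = -59 (B = -7 - 52 = -59)
P = 3/20 (P = -6*(-1/40) = 3/20 ≈ 0.15000)
v(Q) = -52 (v(Q) = -5 - 47 = -52)
y(n, c) = -38 - 33*n (y(n, c) = 5 - (33*n + 43) = 5 - (43 + 33*n) = 5 + (-43 - 33*n) = -38 - 33*n)
(-4888 + y(P, B))/(z + v(-63)) = (-4888 + (-38 - 33*3/20))/(-974 - 52) = (-4888 + (-38 - 99/20))/(-1026) = (-4888 - 859/20)*(-1/1026) = -98619/20*(-1/1026) = 32873/6840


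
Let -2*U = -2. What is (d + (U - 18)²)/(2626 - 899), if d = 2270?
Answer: 2559/1727 ≈ 1.4818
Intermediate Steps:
U = 1 (U = -½*(-2) = 1)
(d + (U - 18)²)/(2626 - 899) = (2270 + (1 - 18)²)/(2626 - 899) = (2270 + (-17)²)/1727 = (2270 + 289)*(1/1727) = 2559*(1/1727) = 2559/1727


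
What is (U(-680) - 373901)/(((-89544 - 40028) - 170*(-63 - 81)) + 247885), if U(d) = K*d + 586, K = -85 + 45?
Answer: -49445/20399 ≈ -2.4239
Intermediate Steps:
K = -40
U(d) = 586 - 40*d (U(d) = -40*d + 586 = 586 - 40*d)
(U(-680) - 373901)/(((-89544 - 40028) - 170*(-63 - 81)) + 247885) = ((586 - 40*(-680)) - 373901)/(((-89544 - 40028) - 170*(-63 - 81)) + 247885) = ((586 + 27200) - 373901)/((-129572 - 170*(-144)) + 247885) = (27786 - 373901)/((-129572 + 24480) + 247885) = -346115/(-105092 + 247885) = -346115/142793 = -346115*1/142793 = -49445/20399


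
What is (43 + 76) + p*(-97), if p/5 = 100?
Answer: -48381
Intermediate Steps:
p = 500 (p = 5*100 = 500)
(43 + 76) + p*(-97) = (43 + 76) + 500*(-97) = 119 - 48500 = -48381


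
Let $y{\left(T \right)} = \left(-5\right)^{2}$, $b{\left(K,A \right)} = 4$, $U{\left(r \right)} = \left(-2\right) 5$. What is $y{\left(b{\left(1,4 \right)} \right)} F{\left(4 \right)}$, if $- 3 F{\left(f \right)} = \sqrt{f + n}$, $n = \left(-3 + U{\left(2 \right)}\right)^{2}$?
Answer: $- \frac{25 \sqrt{173}}{3} \approx -109.61$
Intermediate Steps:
$U{\left(r \right)} = -10$
$n = 169$ ($n = \left(-3 - 10\right)^{2} = \left(-13\right)^{2} = 169$)
$y{\left(T \right)} = 25$
$F{\left(f \right)} = - \frac{\sqrt{169 + f}}{3}$ ($F{\left(f \right)} = - \frac{\sqrt{f + 169}}{3} = - \frac{\sqrt{169 + f}}{3}$)
$y{\left(b{\left(1,4 \right)} \right)} F{\left(4 \right)} = 25 \left(- \frac{\sqrt{169 + 4}}{3}\right) = 25 \left(- \frac{\sqrt{173}}{3}\right) = - \frac{25 \sqrt{173}}{3}$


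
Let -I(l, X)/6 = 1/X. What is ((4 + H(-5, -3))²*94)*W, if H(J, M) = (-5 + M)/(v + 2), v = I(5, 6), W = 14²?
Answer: 294784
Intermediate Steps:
I(l, X) = -6/X
W = 196
v = -1 (v = -6/6 = -6*⅙ = -1)
H(J, M) = -5 + M (H(J, M) = (-5 + M)/(-1 + 2) = (-5 + M)/1 = (-5 + M)*1 = -5 + M)
((4 + H(-5, -3))²*94)*W = ((4 + (-5 - 3))²*94)*196 = ((4 - 8)²*94)*196 = ((-4)²*94)*196 = (16*94)*196 = 1504*196 = 294784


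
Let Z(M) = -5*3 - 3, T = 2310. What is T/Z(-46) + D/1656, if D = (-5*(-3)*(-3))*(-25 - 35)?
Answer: -17485/138 ≈ -126.70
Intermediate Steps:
Z(M) = -18 (Z(M) = -15 - 3 = -18)
D = 2700 (D = (15*(-3))*(-60) = -45*(-60) = 2700)
T/Z(-46) + D/1656 = 2310/(-18) + 2700/1656 = 2310*(-1/18) + 2700*(1/1656) = -385/3 + 75/46 = -17485/138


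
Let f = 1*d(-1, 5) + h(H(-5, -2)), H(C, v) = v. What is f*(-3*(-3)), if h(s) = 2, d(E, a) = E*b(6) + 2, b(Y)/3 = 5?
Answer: -99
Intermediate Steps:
b(Y) = 15 (b(Y) = 3*5 = 15)
d(E, a) = 2 + 15*E (d(E, a) = E*15 + 2 = 15*E + 2 = 2 + 15*E)
f = -11 (f = 1*(2 + 15*(-1)) + 2 = 1*(2 - 15) + 2 = 1*(-13) + 2 = -13 + 2 = -11)
f*(-3*(-3)) = -(-33)*(-3) = -11*9 = -99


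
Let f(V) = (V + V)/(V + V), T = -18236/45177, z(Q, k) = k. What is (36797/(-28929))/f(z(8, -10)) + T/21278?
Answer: -5895434683571/4634793227229 ≈ -1.2720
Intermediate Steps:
T = -18236/45177 (T = -18236*1/45177 = -18236/45177 ≈ -0.40366)
f(V) = 1 (f(V) = (2*V)/((2*V)) = (2*V)*(1/(2*V)) = 1)
(36797/(-28929))/f(z(8, -10)) + T/21278 = (36797/(-28929))/1 - 18236/45177/21278 = (36797*(-1/28929))*1 - 18236/45177*1/21278 = -36797/28929*1 - 9118/480638103 = -36797/28929 - 9118/480638103 = -5895434683571/4634793227229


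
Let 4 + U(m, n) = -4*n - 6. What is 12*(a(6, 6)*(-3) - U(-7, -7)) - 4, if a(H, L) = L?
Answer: -436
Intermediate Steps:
U(m, n) = -10 - 4*n (U(m, n) = -4 + (-4*n - 6) = -4 + (-6 - 4*n) = -10 - 4*n)
12*(a(6, 6)*(-3) - U(-7, -7)) - 4 = 12*(6*(-3) - (-10 - 4*(-7))) - 4 = 12*(-18 - (-10 + 28)) - 4 = 12*(-18 - 1*18) - 4 = 12*(-18 - 18) - 4 = 12*(-36) - 4 = -432 - 4 = -436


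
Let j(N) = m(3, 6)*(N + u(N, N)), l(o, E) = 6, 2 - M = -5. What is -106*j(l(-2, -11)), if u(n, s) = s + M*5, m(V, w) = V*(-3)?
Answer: 44838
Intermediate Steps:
M = 7 (M = 2 - 1*(-5) = 2 + 5 = 7)
m(V, w) = -3*V
u(n, s) = 35 + s (u(n, s) = s + 7*5 = s + 35 = 35 + s)
j(N) = -315 - 18*N (j(N) = (-3*3)*(N + (35 + N)) = -9*(35 + 2*N) = -315 - 18*N)
-106*j(l(-2, -11)) = -106*(-315 - 18*6) = -106*(-315 - 108) = -106*(-423) = 44838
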